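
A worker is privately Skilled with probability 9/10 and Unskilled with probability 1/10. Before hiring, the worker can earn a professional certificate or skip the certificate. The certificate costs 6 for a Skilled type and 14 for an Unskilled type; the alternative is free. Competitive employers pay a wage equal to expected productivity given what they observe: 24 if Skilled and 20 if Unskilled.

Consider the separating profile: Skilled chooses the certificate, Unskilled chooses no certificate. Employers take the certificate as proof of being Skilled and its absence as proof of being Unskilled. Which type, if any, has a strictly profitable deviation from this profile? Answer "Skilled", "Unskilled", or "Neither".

The certificate pays 24; no certificate pays 20.
Skilled: assigned the certificate, nets 24 − 6 = 18; deviating to no certificate nets 20.
Unskilled: assigned no certificate, nets 20; deviating to the certificate nets 24 − 14 = 10.
The Skilled type gains 2 by deviating.

Skilled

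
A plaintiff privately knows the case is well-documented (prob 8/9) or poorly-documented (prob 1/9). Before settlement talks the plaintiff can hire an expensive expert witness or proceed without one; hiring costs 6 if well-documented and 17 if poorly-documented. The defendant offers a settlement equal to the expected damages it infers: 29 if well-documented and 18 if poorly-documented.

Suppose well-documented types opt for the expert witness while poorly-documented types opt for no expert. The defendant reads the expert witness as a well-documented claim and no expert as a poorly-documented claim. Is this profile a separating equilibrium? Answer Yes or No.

Under these beliefs, the expert witness earns settlement 29 and no expert earns settlement 18.
well-documented: the expert witness nets 29 − 6 = 23; no expert nets 18. well-documented prefers the expert witness.
poorly-documented: the expert witness nets 29 − 17 = 12; no expert nets 18. poorly-documented prefers no expert.
Neither type deviates, so the separating profile is an equilibrium.

Yes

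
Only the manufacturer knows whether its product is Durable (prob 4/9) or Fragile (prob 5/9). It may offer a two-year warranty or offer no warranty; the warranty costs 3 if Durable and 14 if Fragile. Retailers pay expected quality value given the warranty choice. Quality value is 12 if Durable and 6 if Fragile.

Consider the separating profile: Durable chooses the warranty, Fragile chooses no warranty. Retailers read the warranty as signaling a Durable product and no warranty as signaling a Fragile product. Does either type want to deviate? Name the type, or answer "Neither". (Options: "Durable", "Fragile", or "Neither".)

The warranty pays 12; no warranty pays 6.
Durable: assigned the warranty, nets 12 − 3 = 9; deviating to no warranty nets 6.
Fragile: assigned no warranty, nets 6; deviating to the warranty nets 12 − 14 = -2.
Both types strictly prefer their assigned action; no profitable deviation.

Neither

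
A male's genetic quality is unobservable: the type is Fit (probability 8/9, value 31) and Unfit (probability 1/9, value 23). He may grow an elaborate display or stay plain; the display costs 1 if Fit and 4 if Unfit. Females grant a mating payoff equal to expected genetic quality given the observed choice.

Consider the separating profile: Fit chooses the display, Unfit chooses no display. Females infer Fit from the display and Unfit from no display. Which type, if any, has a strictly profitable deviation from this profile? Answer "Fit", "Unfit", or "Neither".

The display pays 31; no display pays 23.
Fit: assigned the display, nets 31 − 1 = 30; deviating to no display nets 23.
Unfit: assigned no display, nets 23; deviating to the display nets 31 − 4 = 27.
The Unfit type gains 4 by deviating.

Unfit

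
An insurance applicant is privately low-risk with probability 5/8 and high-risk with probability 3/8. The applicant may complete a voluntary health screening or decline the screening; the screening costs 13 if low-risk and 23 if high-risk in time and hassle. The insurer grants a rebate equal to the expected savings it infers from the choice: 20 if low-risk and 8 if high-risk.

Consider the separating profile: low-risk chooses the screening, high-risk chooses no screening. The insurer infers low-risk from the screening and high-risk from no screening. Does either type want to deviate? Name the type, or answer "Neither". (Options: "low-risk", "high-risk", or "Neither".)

low-risk

The screening pays 20; no screening pays 8.
low-risk: assigned the screening, nets 20 − 13 = 7; deviating to no screening nets 8.
high-risk: assigned no screening, nets 8; deviating to the screening nets 20 − 23 = -3.
The low-risk type gains 1 by deviating.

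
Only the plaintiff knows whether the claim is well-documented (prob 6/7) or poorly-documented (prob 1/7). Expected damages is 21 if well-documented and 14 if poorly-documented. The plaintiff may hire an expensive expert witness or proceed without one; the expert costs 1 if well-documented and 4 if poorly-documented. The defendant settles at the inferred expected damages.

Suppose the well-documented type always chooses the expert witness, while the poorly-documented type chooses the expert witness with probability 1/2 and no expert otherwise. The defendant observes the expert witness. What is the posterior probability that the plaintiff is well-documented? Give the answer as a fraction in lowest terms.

P(the expert witness) = (6/7)·1 + (1/7)·(1/2) = 13/14.
By Bayes' rule, P(well-documented | the expert witness) = (6/7) / (13/14) = 12/13.

12/13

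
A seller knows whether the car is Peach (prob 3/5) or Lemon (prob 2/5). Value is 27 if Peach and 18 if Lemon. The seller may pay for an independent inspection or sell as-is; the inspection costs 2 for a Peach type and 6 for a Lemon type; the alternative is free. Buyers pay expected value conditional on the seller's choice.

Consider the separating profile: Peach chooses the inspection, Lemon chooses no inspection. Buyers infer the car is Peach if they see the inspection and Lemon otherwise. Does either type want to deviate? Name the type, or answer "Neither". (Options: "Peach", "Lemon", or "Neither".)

The inspection pays 27; no inspection pays 18.
Peach: assigned the inspection, nets 27 − 2 = 25; deviating to no inspection nets 18.
Lemon: assigned no inspection, nets 18; deviating to the inspection nets 27 − 6 = 21.
The Lemon type gains 3 by deviating.

Lemon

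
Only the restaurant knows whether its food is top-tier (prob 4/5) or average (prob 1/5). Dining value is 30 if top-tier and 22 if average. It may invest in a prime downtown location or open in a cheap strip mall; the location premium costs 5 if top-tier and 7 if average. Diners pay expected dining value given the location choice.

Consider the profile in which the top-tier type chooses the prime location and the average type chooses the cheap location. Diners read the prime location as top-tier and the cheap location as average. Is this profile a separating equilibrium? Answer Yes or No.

Under these beliefs, the prime location earns price premium 30 and the cheap location earns price premium 22.
top-tier: the prime location nets 30 − 5 = 25; the cheap location nets 22. top-tier prefers the prime location.
average: the prime location nets 30 − 7 = 23; the cheap location nets 22. average would deviate to the prime location.
average has a profitable deviation, so the profile is not an equilibrium.

No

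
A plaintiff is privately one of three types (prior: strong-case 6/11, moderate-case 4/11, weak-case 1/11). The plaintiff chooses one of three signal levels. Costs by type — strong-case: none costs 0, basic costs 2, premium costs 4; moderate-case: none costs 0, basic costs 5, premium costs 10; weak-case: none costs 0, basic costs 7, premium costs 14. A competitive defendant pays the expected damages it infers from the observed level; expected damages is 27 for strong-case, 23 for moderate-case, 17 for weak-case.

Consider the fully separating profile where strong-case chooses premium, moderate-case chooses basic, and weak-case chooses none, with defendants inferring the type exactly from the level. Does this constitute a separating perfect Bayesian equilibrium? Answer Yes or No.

Yes

Separating settlements: premium → 27, basic → 23, none → 17.
strong-case (assigned premium): none: 17 − 0 = 17; basic: 23 − 2 = 21; premium: 27 − 4 = 23. strong-case stays.
moderate-case (assigned basic): none: 17 − 0 = 17; basic: 23 − 5 = 18; premium: 27 − 10 = 17. moderate-case stays.
weak-case (assigned none): none: 17 − 0 = 17; basic: 23 − 7 = 16; premium: 27 − 14 = 13. weak-case stays.
Every type prefers its assigned level; separation holds.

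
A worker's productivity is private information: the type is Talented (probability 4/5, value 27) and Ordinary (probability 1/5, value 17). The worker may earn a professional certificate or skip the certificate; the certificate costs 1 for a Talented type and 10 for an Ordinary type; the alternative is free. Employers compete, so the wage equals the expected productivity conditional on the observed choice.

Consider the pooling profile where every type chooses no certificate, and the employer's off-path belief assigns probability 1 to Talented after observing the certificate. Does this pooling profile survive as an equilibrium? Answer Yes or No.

No

On path, the employer holds the prior and pays 4/5·27 + 1/5·17 = 25. Off path (the certificate), believing Talented, it pays 27.
Talented: no certificate nets 25; the certificate nets 27 − 1 = 26. Talented would deviate.
Ordinary: no certificate nets 25; the certificate nets 27 − 10 = 17. Ordinary stays.
A type deviates, so pooling fails.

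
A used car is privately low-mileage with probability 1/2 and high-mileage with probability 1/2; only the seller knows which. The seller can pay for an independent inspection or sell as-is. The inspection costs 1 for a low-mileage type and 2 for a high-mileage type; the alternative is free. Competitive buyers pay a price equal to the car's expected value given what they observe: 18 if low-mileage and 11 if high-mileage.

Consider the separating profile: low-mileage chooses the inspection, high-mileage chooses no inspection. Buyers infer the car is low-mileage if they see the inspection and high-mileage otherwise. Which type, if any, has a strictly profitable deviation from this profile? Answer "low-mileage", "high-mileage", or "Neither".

The inspection pays 18; no inspection pays 11.
low-mileage: assigned the inspection, nets 18 − 1 = 17; deviating to no inspection nets 11.
high-mileage: assigned no inspection, nets 11; deviating to the inspection nets 18 − 2 = 16.
The high-mileage type gains 5 by deviating.

high-mileage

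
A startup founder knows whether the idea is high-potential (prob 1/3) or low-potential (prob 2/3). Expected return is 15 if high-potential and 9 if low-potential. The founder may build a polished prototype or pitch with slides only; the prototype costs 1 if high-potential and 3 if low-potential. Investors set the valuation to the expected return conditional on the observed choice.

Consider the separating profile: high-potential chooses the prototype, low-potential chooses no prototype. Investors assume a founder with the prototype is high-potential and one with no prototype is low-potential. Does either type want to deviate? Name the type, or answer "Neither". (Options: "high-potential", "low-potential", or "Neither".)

low-potential

The prototype pays 15; no prototype pays 9.
high-potential: assigned the prototype, nets 15 − 1 = 14; deviating to no prototype nets 9.
low-potential: assigned no prototype, nets 9; deviating to the prototype nets 15 − 3 = 12.
The low-potential type gains 3 by deviating.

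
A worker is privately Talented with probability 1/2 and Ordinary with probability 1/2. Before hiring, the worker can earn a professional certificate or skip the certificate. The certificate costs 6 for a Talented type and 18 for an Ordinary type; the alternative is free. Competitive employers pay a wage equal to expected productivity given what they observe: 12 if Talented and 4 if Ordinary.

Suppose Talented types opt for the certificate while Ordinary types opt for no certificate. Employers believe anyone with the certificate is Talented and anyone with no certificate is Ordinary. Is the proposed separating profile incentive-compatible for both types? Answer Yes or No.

Yes

Under these beliefs, the certificate earns wage 12 and no certificate earns wage 4.
Talented: the certificate nets 12 − 6 = 6; no certificate nets 4. Talented prefers the certificate.
Ordinary: the certificate nets 12 − 18 = -6; no certificate nets 4. Ordinary prefers no certificate.
Neither type deviates, so the separating profile is an equilibrium.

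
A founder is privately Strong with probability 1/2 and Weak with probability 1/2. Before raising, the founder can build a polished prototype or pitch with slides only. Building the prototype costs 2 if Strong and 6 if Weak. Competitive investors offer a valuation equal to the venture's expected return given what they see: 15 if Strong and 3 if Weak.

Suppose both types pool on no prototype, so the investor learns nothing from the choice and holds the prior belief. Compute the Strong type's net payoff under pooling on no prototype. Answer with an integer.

9

Pooled valuation = 1/2·15 + 1/2·3 = 9.
Strong pays no cost for no prototype, so net payoff = 9.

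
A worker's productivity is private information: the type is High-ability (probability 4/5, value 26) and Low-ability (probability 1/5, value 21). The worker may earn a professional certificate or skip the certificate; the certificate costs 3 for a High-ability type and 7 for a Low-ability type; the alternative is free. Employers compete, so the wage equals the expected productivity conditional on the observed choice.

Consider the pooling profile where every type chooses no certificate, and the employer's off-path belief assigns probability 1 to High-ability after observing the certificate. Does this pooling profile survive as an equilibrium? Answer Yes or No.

Yes

On path, the employer holds the prior and pays 4/5·26 + 1/5·21 = 25. Off path (the certificate), believing High-ability, it pays 26.
High-ability: no certificate nets 25; the certificate nets 26 − 3 = 23. High-ability stays.
Low-ability: no certificate nets 25; the certificate nets 26 − 7 = 19. Low-ability stays.
No type deviates, so pooling is sustained.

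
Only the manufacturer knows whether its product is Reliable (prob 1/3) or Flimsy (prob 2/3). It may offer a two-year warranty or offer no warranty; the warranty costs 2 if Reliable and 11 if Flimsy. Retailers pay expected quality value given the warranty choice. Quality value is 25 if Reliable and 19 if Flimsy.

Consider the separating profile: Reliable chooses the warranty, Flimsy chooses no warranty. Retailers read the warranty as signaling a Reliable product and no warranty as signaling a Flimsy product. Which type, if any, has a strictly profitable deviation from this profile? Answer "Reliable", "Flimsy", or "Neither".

The warranty pays 25; no warranty pays 19.
Reliable: assigned the warranty, nets 25 − 2 = 23; deviating to no warranty nets 19.
Flimsy: assigned no warranty, nets 19; deviating to the warranty nets 25 − 11 = 14.
Both types strictly prefer their assigned action; no profitable deviation.

Neither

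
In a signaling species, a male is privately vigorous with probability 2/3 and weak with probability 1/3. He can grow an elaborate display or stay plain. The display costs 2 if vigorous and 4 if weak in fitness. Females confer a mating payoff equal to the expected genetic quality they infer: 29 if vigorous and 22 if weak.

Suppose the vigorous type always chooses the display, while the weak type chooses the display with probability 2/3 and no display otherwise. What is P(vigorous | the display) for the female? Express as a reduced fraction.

3/4

P(the display) = (2/3)·1 + (1/3)·(2/3) = 8/9.
By Bayes' rule, P(vigorous | the display) = (2/3) / (8/9) = 3/4.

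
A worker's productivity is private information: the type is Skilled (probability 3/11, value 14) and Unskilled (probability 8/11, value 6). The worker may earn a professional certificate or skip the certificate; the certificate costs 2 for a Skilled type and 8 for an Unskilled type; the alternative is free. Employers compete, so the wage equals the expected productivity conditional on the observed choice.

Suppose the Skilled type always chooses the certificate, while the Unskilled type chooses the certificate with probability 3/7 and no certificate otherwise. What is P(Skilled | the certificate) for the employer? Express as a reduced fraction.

7/15

P(the certificate) = (3/11)·1 + (8/11)·(3/7) = 45/77.
By Bayes' rule, P(Skilled | the certificate) = (3/11) / (45/77) = 7/15.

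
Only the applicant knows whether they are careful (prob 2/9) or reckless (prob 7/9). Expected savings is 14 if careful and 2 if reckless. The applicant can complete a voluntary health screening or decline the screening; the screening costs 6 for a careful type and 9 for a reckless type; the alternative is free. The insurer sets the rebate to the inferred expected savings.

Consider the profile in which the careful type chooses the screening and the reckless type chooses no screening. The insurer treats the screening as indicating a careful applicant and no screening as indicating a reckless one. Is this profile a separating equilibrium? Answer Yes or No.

No

Under these beliefs, the screening earns rebate 14 and no screening earns rebate 2.
careful: the screening nets 14 − 6 = 8; no screening nets 2. careful prefers the screening.
reckless: the screening nets 14 − 9 = 5; no screening nets 2. reckless would deviate to the screening.
reckless has a profitable deviation, so the profile is not an equilibrium.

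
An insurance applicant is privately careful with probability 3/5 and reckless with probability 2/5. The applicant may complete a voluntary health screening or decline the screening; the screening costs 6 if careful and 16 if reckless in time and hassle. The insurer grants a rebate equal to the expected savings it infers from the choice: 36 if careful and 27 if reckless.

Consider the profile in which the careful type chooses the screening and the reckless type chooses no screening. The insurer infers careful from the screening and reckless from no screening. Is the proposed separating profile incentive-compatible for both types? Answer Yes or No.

Under these beliefs, the screening earns rebate 36 and no screening earns rebate 27.
careful: the screening nets 36 − 6 = 30; no screening nets 27. careful prefers the screening.
reckless: the screening nets 36 − 16 = 20; no screening nets 27. reckless prefers no screening.
Neither type deviates, so the separating profile is an equilibrium.

Yes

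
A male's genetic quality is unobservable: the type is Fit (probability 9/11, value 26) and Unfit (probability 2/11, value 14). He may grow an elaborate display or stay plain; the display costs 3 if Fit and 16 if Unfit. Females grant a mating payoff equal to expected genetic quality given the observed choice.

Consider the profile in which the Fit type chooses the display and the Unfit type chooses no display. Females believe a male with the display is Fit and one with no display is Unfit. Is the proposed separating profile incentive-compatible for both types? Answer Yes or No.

Yes

Under these beliefs, the display earns mating payoff 26 and no display earns mating payoff 14.
Fit: the display nets 26 − 3 = 23; no display nets 14. Fit prefers the display.
Unfit: the display nets 26 − 16 = 10; no display nets 14. Unfit prefers no display.
Neither type deviates, so the separating profile is an equilibrium.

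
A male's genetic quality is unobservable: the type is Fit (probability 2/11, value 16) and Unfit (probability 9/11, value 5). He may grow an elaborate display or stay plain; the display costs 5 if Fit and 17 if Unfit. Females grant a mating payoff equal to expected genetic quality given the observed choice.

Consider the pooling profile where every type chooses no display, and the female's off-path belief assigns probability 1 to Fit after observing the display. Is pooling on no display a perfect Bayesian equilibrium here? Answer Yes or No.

No

On path, the female holds the prior and pays 2/11·16 + 9/11·5 = 7. Off path (the display), believing Fit, it pays 16.
Fit: no display nets 7; the display nets 16 − 5 = 11. Fit would deviate.
Unfit: no display nets 7; the display nets 16 − 17 = -1. Unfit stays.
A type deviates, so pooling fails.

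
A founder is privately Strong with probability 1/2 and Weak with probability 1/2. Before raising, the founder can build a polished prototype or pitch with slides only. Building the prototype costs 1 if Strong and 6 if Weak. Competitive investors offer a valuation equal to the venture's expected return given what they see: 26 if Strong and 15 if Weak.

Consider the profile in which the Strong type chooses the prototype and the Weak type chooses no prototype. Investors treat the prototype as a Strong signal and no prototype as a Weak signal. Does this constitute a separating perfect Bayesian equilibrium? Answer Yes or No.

No

Under these beliefs, the prototype earns valuation 26 and no prototype earns valuation 15.
Strong: the prototype nets 26 − 1 = 25; no prototype nets 15. Strong prefers the prototype.
Weak: the prototype nets 26 − 6 = 20; no prototype nets 15. Weak would deviate to the prototype.
Weak has a profitable deviation, so the profile is not an equilibrium.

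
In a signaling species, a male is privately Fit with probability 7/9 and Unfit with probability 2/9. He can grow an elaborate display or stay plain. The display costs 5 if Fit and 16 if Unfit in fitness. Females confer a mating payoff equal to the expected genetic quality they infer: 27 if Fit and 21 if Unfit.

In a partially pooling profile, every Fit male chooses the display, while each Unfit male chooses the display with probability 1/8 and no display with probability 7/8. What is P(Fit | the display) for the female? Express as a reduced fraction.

28/29

P(the display) = (7/9)·1 + (2/9)·(1/8) = 29/36.
By Bayes' rule, P(Fit | the display) = (7/9) / (29/36) = 28/29.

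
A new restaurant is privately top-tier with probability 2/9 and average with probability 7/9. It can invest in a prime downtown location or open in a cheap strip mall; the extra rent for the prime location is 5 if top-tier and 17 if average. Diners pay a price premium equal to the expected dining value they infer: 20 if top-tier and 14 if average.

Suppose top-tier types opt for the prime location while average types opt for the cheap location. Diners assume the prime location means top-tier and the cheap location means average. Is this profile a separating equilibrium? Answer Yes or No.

Yes

Under these beliefs, the prime location earns price premium 20 and the cheap location earns price premium 14.
top-tier: the prime location nets 20 − 5 = 15; the cheap location nets 14. top-tier prefers the prime location.
average: the prime location nets 20 − 17 = 3; the cheap location nets 14. average prefers the cheap location.
Neither type deviates, so the separating profile is an equilibrium.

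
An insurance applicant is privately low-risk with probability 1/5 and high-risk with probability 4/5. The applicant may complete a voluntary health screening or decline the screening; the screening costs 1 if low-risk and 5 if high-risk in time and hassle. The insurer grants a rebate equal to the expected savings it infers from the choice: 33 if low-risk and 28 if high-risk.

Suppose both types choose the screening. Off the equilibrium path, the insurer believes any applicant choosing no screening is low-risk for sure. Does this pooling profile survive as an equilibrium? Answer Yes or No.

On path, the insurer holds the prior and pays 1/5·33 + 4/5·28 = 29. Off path (no screening), believing low-risk, it pays 33.
low-risk: the screening nets 29 − 1 = 28; no screening nets 33. low-risk would deviate.
high-risk: the screening nets 29 − 5 = 24; no screening nets 33. high-risk would deviate.
A type deviates, so pooling fails.

No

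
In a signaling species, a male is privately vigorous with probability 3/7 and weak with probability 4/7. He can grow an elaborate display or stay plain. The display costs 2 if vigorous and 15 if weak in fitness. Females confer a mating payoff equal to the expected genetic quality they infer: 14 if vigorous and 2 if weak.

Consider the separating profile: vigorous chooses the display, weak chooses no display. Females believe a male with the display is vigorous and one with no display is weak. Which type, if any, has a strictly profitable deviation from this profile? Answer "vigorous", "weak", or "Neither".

The display pays 14; no display pays 2.
vigorous: assigned the display, nets 14 − 2 = 12; deviating to no display nets 2.
weak: assigned no display, nets 2; deviating to the display nets 14 − 15 = -1.
Both types strictly prefer their assigned action; no profitable deviation.

Neither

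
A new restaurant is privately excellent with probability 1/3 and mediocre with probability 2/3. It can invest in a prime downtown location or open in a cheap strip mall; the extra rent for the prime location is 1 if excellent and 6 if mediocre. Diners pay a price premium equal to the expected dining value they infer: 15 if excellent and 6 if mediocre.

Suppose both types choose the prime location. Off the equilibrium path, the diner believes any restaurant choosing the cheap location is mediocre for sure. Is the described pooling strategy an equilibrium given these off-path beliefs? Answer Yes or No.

On path, the diner holds the prior and pays 1/3·15 + 2/3·6 = 9. Off path (the cheap location), believing mediocre, it pays 6.
excellent: the prime location nets 9 − 1 = 8; the cheap location nets 6. excellent stays.
mediocre: the prime location nets 9 − 6 = 3; the cheap location nets 6. mediocre would deviate.
A type deviates, so pooling fails.

No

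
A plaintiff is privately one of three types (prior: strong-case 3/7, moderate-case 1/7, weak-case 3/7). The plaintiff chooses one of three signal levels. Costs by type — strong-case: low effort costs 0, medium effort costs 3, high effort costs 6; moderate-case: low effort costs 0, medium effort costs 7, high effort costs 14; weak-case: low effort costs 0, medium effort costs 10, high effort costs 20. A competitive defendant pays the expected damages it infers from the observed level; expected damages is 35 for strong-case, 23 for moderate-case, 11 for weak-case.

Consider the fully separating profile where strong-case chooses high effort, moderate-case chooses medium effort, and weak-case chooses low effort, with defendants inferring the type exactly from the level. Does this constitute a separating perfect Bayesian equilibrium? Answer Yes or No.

Separating settlements: high effort → 35, medium effort → 23, low effort → 11.
strong-case (assigned high effort): low effort: 11 − 0 = 11; medium effort: 23 − 3 = 20; high effort: 35 − 6 = 29. strong-case stays.
moderate-case (assigned medium effort): low effort: 11 − 0 = 11; medium effort: 23 − 7 = 16; high effort: 35 − 14 = 21. moderate-case prefers high effort.
weak-case (assigned low effort): low effort: 11 − 0 = 11; medium effort: 23 − 10 = 13; high effort: 35 − 20 = 15. weak-case prefers high effort.
At least one type deviates; the separating profile fails.

No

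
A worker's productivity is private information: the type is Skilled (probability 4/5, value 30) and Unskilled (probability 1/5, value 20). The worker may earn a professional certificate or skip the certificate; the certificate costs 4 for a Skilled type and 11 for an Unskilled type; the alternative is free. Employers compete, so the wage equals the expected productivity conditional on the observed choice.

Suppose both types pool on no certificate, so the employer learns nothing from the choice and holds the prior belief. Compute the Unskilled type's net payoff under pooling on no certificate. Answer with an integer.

28

Pooled wage = 4/5·30 + 1/5·20 = 28.
Unskilled pays no cost for no certificate, so net payoff = 28.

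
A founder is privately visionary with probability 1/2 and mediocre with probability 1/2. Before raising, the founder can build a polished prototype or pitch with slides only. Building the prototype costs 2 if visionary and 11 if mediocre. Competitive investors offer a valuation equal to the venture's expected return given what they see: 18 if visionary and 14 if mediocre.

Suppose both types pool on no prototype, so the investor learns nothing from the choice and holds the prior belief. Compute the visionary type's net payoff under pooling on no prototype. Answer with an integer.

Pooled valuation = 1/2·18 + 1/2·14 = 16.
visionary pays no cost for no prototype, so net payoff = 16.

16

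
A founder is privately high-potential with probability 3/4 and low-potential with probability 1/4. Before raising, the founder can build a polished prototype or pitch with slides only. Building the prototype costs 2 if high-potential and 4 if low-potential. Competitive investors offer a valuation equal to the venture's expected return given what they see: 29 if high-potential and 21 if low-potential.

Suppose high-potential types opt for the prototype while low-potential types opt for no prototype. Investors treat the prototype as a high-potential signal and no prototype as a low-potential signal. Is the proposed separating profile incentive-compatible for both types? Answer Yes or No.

Under these beliefs, the prototype earns valuation 29 and no prototype earns valuation 21.
high-potential: the prototype nets 29 − 2 = 27; no prototype nets 21. high-potential prefers the prototype.
low-potential: the prototype nets 29 − 4 = 25; no prototype nets 21. low-potential would deviate to the prototype.
low-potential has a profitable deviation, so the profile is not an equilibrium.

No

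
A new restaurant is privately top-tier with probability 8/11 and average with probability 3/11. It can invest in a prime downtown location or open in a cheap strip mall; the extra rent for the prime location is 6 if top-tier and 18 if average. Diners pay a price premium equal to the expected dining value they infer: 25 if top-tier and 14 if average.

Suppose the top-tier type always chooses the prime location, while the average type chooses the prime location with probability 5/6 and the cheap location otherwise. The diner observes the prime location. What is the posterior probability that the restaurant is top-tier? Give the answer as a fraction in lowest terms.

16/21

P(the prime location) = (8/11)·1 + (3/11)·(5/6) = 21/22.
By Bayes' rule, P(top-tier | the prime location) = (8/11) / (21/22) = 16/21.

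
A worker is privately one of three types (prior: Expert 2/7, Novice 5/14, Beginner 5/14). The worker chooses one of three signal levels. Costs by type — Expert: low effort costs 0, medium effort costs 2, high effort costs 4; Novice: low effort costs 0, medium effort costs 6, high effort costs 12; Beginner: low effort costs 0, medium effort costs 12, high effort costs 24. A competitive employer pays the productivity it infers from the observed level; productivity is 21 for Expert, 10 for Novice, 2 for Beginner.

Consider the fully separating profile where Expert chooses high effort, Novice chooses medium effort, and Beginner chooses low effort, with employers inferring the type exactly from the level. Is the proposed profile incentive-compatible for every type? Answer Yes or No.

Separating wages: high effort → 21, medium effort → 10, low effort → 2.
Expert (assigned high effort): low effort: 2 − 0 = 2; medium effort: 10 − 2 = 8; high effort: 21 − 4 = 17. Expert stays.
Novice (assigned medium effort): low effort: 2 − 0 = 2; medium effort: 10 − 6 = 4; high effort: 21 − 12 = 9. Novice prefers high effort.
Beginner (assigned low effort): low effort: 2 − 0 = 2; medium effort: 10 − 12 = -2; high effort: 21 − 24 = -3. Beginner stays.
At least one type deviates; the separating profile fails.

No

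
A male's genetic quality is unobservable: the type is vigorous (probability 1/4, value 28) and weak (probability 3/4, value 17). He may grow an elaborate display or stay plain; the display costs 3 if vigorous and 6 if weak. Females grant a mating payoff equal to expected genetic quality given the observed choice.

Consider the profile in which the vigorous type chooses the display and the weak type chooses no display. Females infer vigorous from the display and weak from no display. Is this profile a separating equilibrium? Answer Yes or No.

Under these beliefs, the display earns mating payoff 28 and no display earns mating payoff 17.
vigorous: the display nets 28 − 3 = 25; no display nets 17. vigorous prefers the display.
weak: the display nets 28 − 6 = 22; no display nets 17. weak would deviate to the display.
weak has a profitable deviation, so the profile is not an equilibrium.

No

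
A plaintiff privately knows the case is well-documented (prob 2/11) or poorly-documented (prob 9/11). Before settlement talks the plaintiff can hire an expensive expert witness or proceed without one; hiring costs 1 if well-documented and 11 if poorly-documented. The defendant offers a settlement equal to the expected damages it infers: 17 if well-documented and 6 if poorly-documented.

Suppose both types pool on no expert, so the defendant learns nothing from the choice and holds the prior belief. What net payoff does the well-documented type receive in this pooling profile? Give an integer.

Pooled settlement = 2/11·17 + 9/11·6 = 8.
well-documented pays no cost for no expert, so net payoff = 8.

8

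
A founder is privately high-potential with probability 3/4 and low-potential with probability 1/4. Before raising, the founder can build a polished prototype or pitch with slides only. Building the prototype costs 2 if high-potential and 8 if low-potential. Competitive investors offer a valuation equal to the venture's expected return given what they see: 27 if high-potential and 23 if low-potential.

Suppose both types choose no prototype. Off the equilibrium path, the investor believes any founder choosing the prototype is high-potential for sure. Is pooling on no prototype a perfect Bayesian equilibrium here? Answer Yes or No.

Yes

On path, the investor holds the prior and pays 3/4·27 + 1/4·23 = 26. Off path (the prototype), believing high-potential, it pays 27.
high-potential: no prototype nets 26; the prototype nets 27 − 2 = 25. high-potential stays.
low-potential: no prototype nets 26; the prototype nets 27 − 8 = 19. low-potential stays.
No type deviates, so pooling is sustained.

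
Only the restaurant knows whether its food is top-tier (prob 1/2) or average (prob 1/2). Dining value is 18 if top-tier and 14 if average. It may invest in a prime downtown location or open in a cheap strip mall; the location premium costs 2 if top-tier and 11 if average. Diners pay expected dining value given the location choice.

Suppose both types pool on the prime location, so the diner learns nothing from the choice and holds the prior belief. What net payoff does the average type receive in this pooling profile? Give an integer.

5

Pooled price premium = 1/2·18 + 1/2·14 = 16.
average pays cost 11 for the prime location, so net payoff = 16 − 11 = 5.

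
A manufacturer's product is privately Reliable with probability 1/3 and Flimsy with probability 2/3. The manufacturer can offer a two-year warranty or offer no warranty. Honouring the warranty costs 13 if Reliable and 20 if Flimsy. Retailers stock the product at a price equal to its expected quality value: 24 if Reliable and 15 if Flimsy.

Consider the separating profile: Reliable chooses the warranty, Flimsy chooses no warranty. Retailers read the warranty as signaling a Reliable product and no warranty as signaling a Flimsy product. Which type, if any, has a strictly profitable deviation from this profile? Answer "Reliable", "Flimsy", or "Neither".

The warranty pays 24; no warranty pays 15.
Reliable: assigned the warranty, nets 24 − 13 = 11; deviating to no warranty nets 15.
Flimsy: assigned no warranty, nets 15; deviating to the warranty nets 24 − 20 = 4.
The Reliable type gains 4 by deviating.

Reliable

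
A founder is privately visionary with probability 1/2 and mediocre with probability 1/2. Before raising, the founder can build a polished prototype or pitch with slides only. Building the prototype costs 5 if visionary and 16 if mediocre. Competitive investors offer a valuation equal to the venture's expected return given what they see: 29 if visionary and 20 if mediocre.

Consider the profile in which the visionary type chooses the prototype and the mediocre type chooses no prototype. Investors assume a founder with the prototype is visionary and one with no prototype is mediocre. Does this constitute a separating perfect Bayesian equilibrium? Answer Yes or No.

Yes

Under these beliefs, the prototype earns valuation 29 and no prototype earns valuation 20.
visionary: the prototype nets 29 − 5 = 24; no prototype nets 20. visionary prefers the prototype.
mediocre: the prototype nets 29 − 16 = 13; no prototype nets 20. mediocre prefers no prototype.
Neither type deviates, so the separating profile is an equilibrium.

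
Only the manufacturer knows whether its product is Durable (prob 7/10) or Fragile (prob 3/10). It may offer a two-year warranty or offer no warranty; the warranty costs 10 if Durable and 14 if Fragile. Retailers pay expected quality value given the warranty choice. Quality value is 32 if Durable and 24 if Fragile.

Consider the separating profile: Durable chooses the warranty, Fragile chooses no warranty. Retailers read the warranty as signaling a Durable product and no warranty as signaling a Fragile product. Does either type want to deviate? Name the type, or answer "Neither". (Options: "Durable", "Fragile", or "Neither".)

The warranty pays 32; no warranty pays 24.
Durable: assigned the warranty, nets 32 − 10 = 22; deviating to no warranty nets 24.
Fragile: assigned no warranty, nets 24; deviating to the warranty nets 32 − 14 = 18.
The Durable type gains 2 by deviating.

Durable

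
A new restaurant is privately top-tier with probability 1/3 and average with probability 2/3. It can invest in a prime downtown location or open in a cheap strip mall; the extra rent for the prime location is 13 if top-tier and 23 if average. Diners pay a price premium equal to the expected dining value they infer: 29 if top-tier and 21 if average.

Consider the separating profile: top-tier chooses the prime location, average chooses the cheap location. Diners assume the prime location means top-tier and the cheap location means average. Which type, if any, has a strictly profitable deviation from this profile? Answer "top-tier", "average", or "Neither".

The prime location pays 29; the cheap location pays 21.
top-tier: assigned the prime location, nets 29 − 13 = 16; deviating to the cheap location nets 21.
average: assigned the cheap location, nets 21; deviating to the prime location nets 29 − 23 = 6.
The top-tier type gains 5 by deviating.

top-tier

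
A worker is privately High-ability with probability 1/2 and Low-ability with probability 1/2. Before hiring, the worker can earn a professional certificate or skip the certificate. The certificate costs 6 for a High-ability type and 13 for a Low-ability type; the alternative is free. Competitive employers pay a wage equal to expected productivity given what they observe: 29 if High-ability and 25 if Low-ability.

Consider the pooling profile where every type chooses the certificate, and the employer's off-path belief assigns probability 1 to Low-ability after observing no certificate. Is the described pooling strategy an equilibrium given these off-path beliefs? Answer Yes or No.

No

On path, the employer holds the prior and pays 1/2·29 + 1/2·25 = 27. Off path (no certificate), believing Low-ability, it pays 25.
High-ability: the certificate nets 27 − 6 = 21; no certificate nets 25. High-ability would deviate.
Low-ability: the certificate nets 27 − 13 = 14; no certificate nets 25. Low-ability would deviate.
A type deviates, so pooling fails.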